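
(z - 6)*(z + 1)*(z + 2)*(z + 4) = z^4 + z^3 - 28*z^2 - 76*z - 48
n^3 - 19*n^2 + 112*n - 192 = (n - 8)^2*(n - 3)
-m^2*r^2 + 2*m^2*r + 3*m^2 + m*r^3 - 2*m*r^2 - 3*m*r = (-m + r)*(r - 3)*(m*r + m)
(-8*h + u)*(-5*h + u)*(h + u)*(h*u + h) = 40*h^4*u + 40*h^4 + 27*h^3*u^2 + 27*h^3*u - 12*h^2*u^3 - 12*h^2*u^2 + h*u^4 + h*u^3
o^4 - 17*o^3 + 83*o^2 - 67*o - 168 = (o - 8)*(o - 7)*(o - 3)*(o + 1)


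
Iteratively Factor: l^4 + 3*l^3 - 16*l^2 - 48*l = (l + 4)*(l^3 - l^2 - 12*l) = l*(l + 4)*(l^2 - l - 12) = l*(l + 3)*(l + 4)*(l - 4)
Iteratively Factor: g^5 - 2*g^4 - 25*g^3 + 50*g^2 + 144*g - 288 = (g - 4)*(g^4 + 2*g^3 - 17*g^2 - 18*g + 72) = (g - 4)*(g + 3)*(g^3 - g^2 - 14*g + 24) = (g - 4)*(g - 2)*(g + 3)*(g^2 + g - 12) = (g - 4)*(g - 3)*(g - 2)*(g + 3)*(g + 4)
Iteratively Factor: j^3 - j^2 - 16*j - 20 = (j - 5)*(j^2 + 4*j + 4) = (j - 5)*(j + 2)*(j + 2)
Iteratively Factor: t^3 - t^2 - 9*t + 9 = (t - 3)*(t^2 + 2*t - 3) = (t - 3)*(t + 3)*(t - 1)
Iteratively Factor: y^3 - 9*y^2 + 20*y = (y - 4)*(y^2 - 5*y) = (y - 5)*(y - 4)*(y)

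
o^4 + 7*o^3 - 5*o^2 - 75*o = o*(o - 3)*(o + 5)^2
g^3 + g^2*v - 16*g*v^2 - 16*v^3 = (g - 4*v)*(g + v)*(g + 4*v)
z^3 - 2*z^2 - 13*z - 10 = (z - 5)*(z + 1)*(z + 2)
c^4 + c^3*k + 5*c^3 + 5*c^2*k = c^2*(c + 5)*(c + k)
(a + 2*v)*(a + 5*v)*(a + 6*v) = a^3 + 13*a^2*v + 52*a*v^2 + 60*v^3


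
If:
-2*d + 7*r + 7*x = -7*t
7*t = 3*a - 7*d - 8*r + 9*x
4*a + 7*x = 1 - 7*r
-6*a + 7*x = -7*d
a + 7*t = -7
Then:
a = -545/582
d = -767/1164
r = 6695/8148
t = -3529/4074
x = -1171/8148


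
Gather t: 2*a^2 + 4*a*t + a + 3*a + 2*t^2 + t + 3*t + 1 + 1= 2*a^2 + 4*a + 2*t^2 + t*(4*a + 4) + 2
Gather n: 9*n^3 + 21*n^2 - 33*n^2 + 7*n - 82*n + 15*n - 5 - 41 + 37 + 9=9*n^3 - 12*n^2 - 60*n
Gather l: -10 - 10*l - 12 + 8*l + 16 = -2*l - 6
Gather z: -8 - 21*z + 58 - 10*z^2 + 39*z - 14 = -10*z^2 + 18*z + 36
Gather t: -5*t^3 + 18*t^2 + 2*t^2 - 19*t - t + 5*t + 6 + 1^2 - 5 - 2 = -5*t^3 + 20*t^2 - 15*t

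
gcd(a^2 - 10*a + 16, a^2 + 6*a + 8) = 1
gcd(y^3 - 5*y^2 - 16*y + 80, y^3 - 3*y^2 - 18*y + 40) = y^2 - y - 20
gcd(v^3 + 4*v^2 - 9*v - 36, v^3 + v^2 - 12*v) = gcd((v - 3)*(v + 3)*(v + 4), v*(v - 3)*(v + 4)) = v^2 + v - 12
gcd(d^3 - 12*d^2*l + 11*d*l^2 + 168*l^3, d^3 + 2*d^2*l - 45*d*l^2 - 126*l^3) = d^2 - 4*d*l - 21*l^2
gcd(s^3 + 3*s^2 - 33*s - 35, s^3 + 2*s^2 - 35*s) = s^2 + 2*s - 35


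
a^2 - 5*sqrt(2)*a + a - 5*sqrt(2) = (a + 1)*(a - 5*sqrt(2))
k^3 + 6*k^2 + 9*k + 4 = (k + 1)^2*(k + 4)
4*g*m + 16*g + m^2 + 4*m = (4*g + m)*(m + 4)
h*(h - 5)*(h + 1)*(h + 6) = h^4 + 2*h^3 - 29*h^2 - 30*h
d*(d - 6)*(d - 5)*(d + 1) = d^4 - 10*d^3 + 19*d^2 + 30*d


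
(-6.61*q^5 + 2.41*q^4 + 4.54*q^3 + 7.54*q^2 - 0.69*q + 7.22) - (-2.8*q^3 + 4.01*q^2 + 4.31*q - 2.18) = -6.61*q^5 + 2.41*q^4 + 7.34*q^3 + 3.53*q^2 - 5.0*q + 9.4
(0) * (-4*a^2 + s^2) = 0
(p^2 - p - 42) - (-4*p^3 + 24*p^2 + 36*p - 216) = 4*p^3 - 23*p^2 - 37*p + 174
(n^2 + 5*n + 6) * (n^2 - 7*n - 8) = n^4 - 2*n^3 - 37*n^2 - 82*n - 48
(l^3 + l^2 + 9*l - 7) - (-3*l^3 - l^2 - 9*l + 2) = 4*l^3 + 2*l^2 + 18*l - 9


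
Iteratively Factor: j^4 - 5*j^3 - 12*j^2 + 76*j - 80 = (j - 5)*(j^3 - 12*j + 16) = (j - 5)*(j - 2)*(j^2 + 2*j - 8) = (j - 5)*(j - 2)^2*(j + 4)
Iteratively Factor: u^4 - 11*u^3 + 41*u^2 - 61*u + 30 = (u - 2)*(u^3 - 9*u^2 + 23*u - 15) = (u - 3)*(u - 2)*(u^2 - 6*u + 5) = (u - 3)*(u - 2)*(u - 1)*(u - 5)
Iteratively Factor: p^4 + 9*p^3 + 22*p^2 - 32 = (p - 1)*(p^3 + 10*p^2 + 32*p + 32) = (p - 1)*(p + 4)*(p^2 + 6*p + 8) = (p - 1)*(p + 4)^2*(p + 2)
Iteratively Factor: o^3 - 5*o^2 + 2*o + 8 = (o - 2)*(o^2 - 3*o - 4) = (o - 4)*(o - 2)*(o + 1)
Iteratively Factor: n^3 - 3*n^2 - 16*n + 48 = (n - 3)*(n^2 - 16) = (n - 3)*(n + 4)*(n - 4)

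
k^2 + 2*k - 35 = (k - 5)*(k + 7)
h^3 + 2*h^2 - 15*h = h*(h - 3)*(h + 5)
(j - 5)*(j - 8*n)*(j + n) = j^3 - 7*j^2*n - 5*j^2 - 8*j*n^2 + 35*j*n + 40*n^2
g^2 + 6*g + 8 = (g + 2)*(g + 4)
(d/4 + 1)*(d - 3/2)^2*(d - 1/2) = d^4/4 + d^3/8 - 41*d^2/16 + 111*d/32 - 9/8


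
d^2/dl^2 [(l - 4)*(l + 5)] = 2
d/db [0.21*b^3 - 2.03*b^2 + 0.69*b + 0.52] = 0.63*b^2 - 4.06*b + 0.69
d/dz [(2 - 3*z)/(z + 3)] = -11/(z + 3)^2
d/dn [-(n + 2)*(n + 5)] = -2*n - 7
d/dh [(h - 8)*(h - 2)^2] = 3*(h - 6)*(h - 2)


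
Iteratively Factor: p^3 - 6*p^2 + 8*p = (p - 2)*(p^2 - 4*p) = (p - 4)*(p - 2)*(p)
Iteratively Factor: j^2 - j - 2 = (j - 2)*(j + 1)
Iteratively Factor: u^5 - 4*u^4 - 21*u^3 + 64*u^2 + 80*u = (u + 4)*(u^4 - 8*u^3 + 11*u^2 + 20*u) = (u - 5)*(u + 4)*(u^3 - 3*u^2 - 4*u) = (u - 5)*(u - 4)*(u + 4)*(u^2 + u) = u*(u - 5)*(u - 4)*(u + 4)*(u + 1)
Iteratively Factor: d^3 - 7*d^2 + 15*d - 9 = (d - 3)*(d^2 - 4*d + 3) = (d - 3)*(d - 1)*(d - 3)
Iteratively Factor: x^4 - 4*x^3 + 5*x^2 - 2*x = (x - 2)*(x^3 - 2*x^2 + x) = x*(x - 2)*(x^2 - 2*x + 1) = x*(x - 2)*(x - 1)*(x - 1)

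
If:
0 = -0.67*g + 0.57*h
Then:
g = 0.850746268656716*h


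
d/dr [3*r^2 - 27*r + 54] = 6*r - 27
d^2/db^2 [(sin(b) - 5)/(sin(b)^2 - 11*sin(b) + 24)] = (-sin(b)^5 + 9*sin(b)^4 - 19*sin(b)^3 - 169*sin(b)^2 + 930*sin(b) - 442)/(sin(b)^2 - 11*sin(b) + 24)^3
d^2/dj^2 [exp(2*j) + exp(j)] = (4*exp(j) + 1)*exp(j)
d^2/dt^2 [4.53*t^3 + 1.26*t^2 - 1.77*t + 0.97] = 27.18*t + 2.52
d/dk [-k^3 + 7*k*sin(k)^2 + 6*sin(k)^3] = -3*k^2 + 7*k*sin(2*k) + 18*sin(k)^2*cos(k) + 7*sin(k)^2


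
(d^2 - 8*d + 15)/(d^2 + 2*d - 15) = (d - 5)/(d + 5)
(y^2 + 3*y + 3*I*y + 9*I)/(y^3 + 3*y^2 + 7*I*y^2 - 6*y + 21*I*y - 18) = (y + 3*I)/(y^2 + 7*I*y - 6)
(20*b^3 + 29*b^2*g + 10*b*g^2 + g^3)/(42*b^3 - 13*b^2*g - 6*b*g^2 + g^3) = (20*b^3 + 29*b^2*g + 10*b*g^2 + g^3)/(42*b^3 - 13*b^2*g - 6*b*g^2 + g^3)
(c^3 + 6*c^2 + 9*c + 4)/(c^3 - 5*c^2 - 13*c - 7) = (c + 4)/(c - 7)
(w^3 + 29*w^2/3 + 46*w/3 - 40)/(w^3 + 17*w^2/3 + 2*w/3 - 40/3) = (w + 6)/(w + 2)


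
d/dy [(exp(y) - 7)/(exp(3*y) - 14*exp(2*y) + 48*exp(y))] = (-2*exp(3*y) + 35*exp(2*y) - 196*exp(y) + 336)*exp(-y)/(exp(4*y) - 28*exp(3*y) + 292*exp(2*y) - 1344*exp(y) + 2304)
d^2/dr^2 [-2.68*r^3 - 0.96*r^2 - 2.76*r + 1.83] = -16.08*r - 1.92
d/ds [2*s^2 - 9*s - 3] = 4*s - 9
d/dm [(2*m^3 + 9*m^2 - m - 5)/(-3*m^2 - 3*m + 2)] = (-6*m^4 - 12*m^3 - 18*m^2 + 6*m - 17)/(9*m^4 + 18*m^3 - 3*m^2 - 12*m + 4)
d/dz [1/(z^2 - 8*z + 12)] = 2*(4 - z)/(z^2 - 8*z + 12)^2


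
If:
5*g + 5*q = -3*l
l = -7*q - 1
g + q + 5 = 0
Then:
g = -11/3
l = 25/3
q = -4/3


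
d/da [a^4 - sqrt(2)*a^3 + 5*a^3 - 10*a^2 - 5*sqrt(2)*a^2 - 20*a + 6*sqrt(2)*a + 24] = 4*a^3 - 3*sqrt(2)*a^2 + 15*a^2 - 20*a - 10*sqrt(2)*a - 20 + 6*sqrt(2)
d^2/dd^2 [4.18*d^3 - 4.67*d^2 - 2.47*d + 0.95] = 25.08*d - 9.34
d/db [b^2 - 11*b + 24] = 2*b - 11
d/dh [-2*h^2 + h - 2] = 1 - 4*h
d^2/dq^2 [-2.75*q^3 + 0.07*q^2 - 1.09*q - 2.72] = 0.14 - 16.5*q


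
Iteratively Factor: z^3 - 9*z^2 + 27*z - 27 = (z - 3)*(z^2 - 6*z + 9) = (z - 3)^2*(z - 3)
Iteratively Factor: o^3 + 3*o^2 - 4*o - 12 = (o + 3)*(o^2 - 4) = (o - 2)*(o + 3)*(o + 2)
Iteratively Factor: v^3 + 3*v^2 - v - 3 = (v + 1)*(v^2 + 2*v - 3) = (v + 1)*(v + 3)*(v - 1)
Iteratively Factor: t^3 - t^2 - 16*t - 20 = (t - 5)*(t^2 + 4*t + 4) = (t - 5)*(t + 2)*(t + 2)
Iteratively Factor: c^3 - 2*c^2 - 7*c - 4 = (c - 4)*(c^2 + 2*c + 1) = (c - 4)*(c + 1)*(c + 1)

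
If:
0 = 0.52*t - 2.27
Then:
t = 4.37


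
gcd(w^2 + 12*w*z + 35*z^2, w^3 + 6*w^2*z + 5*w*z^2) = w + 5*z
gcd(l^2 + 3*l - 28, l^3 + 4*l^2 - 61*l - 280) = l + 7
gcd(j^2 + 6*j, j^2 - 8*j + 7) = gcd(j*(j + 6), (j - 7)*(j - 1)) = 1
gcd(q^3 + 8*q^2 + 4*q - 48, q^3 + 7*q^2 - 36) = q^2 + 4*q - 12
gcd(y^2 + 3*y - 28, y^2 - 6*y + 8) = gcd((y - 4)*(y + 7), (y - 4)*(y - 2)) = y - 4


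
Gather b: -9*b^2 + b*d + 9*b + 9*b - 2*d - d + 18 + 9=-9*b^2 + b*(d + 18) - 3*d + 27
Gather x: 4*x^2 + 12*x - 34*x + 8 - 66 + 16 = 4*x^2 - 22*x - 42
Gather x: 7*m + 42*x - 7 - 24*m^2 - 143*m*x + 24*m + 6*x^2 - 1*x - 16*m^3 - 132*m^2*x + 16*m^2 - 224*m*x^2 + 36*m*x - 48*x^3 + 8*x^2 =-16*m^3 - 8*m^2 + 31*m - 48*x^3 + x^2*(14 - 224*m) + x*(-132*m^2 - 107*m + 41) - 7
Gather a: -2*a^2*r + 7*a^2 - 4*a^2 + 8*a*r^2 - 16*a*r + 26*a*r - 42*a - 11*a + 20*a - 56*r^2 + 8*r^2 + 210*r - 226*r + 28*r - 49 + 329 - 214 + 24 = a^2*(3 - 2*r) + a*(8*r^2 + 10*r - 33) - 48*r^2 + 12*r + 90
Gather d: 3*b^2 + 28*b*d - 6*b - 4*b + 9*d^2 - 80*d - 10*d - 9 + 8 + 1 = 3*b^2 - 10*b + 9*d^2 + d*(28*b - 90)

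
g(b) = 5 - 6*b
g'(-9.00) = -6.00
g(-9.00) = 59.00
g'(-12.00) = -6.00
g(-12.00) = 77.00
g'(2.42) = -6.00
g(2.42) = -9.52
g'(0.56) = -6.00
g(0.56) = 1.64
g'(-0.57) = -6.00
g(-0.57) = 8.42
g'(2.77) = -6.00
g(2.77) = -11.62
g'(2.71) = -6.00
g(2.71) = -11.26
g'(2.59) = -6.00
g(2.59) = -10.54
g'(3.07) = -6.00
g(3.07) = -13.42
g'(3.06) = -6.00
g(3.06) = -13.36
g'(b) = -6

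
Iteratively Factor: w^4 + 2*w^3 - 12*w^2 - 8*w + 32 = (w + 4)*(w^3 - 2*w^2 - 4*w + 8) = (w - 2)*(w + 4)*(w^2 - 4) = (w - 2)^2*(w + 4)*(w + 2)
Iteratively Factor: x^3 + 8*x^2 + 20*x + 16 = (x + 2)*(x^2 + 6*x + 8) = (x + 2)*(x + 4)*(x + 2)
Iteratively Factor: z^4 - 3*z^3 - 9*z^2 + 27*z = (z)*(z^3 - 3*z^2 - 9*z + 27) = z*(z + 3)*(z^2 - 6*z + 9) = z*(z - 3)*(z + 3)*(z - 3)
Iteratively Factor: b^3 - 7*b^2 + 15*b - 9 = (b - 3)*(b^2 - 4*b + 3) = (b - 3)*(b - 1)*(b - 3)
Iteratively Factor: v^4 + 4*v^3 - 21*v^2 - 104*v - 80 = (v + 1)*(v^3 + 3*v^2 - 24*v - 80) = (v - 5)*(v + 1)*(v^2 + 8*v + 16) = (v - 5)*(v + 1)*(v + 4)*(v + 4)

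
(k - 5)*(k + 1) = k^2 - 4*k - 5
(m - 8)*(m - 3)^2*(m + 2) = m^4 - 12*m^3 + 29*m^2 + 42*m - 144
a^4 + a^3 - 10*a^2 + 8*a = a*(a - 2)*(a - 1)*(a + 4)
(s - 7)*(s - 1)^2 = s^3 - 9*s^2 + 15*s - 7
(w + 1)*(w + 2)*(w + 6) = w^3 + 9*w^2 + 20*w + 12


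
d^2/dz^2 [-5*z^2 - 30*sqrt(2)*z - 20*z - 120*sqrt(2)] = -10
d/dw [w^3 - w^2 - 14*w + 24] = 3*w^2 - 2*w - 14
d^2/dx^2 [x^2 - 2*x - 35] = 2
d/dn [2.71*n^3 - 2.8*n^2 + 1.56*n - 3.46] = 8.13*n^2 - 5.6*n + 1.56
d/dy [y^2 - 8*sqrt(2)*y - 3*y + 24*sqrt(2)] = 2*y - 8*sqrt(2) - 3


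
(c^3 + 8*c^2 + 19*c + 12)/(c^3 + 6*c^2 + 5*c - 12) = (c + 1)/(c - 1)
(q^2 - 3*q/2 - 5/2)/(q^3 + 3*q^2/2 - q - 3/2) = (2*q - 5)/(2*q^2 + q - 3)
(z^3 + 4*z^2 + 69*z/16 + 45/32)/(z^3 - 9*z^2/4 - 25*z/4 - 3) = (8*z^2 + 26*z + 15)/(8*(z^2 - 3*z - 4))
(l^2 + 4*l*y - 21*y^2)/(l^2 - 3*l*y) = (l + 7*y)/l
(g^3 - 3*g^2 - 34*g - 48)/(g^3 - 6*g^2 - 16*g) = (g + 3)/g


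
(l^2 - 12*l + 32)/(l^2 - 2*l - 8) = (l - 8)/(l + 2)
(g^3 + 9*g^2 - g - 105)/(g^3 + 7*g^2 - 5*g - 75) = (g + 7)/(g + 5)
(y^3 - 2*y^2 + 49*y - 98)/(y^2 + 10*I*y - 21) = (y^2 - y*(2 + 7*I) + 14*I)/(y + 3*I)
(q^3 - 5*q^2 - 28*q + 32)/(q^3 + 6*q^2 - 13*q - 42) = (q^3 - 5*q^2 - 28*q + 32)/(q^3 + 6*q^2 - 13*q - 42)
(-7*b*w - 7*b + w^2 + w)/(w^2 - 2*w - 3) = (-7*b + w)/(w - 3)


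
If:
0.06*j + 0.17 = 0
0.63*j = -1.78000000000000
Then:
No Solution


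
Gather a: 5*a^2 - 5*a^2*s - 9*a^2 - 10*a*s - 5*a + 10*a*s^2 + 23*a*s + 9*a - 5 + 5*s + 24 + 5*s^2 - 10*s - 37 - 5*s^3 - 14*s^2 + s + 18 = a^2*(-5*s - 4) + a*(10*s^2 + 13*s + 4) - 5*s^3 - 9*s^2 - 4*s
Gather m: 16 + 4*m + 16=4*m + 32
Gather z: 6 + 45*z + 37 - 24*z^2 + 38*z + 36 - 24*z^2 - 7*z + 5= -48*z^2 + 76*z + 84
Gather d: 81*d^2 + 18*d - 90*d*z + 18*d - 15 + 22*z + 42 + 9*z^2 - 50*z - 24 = 81*d^2 + d*(36 - 90*z) + 9*z^2 - 28*z + 3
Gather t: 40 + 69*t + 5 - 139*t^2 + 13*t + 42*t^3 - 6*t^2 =42*t^3 - 145*t^2 + 82*t + 45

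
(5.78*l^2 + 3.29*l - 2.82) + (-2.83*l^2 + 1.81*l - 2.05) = 2.95*l^2 + 5.1*l - 4.87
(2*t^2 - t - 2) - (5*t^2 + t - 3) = -3*t^2 - 2*t + 1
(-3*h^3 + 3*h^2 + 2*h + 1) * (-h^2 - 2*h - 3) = 3*h^5 + 3*h^4 + h^3 - 14*h^2 - 8*h - 3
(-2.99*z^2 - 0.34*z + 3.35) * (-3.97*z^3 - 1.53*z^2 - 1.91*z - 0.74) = 11.8703*z^5 + 5.9245*z^4 - 7.0684*z^3 - 2.2635*z^2 - 6.1469*z - 2.479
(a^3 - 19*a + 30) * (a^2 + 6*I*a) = a^5 + 6*I*a^4 - 19*a^3 + 30*a^2 - 114*I*a^2 + 180*I*a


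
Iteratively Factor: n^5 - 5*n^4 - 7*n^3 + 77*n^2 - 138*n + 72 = (n + 4)*(n^4 - 9*n^3 + 29*n^2 - 39*n + 18) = (n - 3)*(n + 4)*(n^3 - 6*n^2 + 11*n - 6) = (n - 3)^2*(n + 4)*(n^2 - 3*n + 2) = (n - 3)^2*(n - 2)*(n + 4)*(n - 1)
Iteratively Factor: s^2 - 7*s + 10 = (s - 2)*(s - 5)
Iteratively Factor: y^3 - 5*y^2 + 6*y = (y - 2)*(y^2 - 3*y) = y*(y - 2)*(y - 3)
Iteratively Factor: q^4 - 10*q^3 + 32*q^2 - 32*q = (q)*(q^3 - 10*q^2 + 32*q - 32) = q*(q - 2)*(q^2 - 8*q + 16) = q*(q - 4)*(q - 2)*(q - 4)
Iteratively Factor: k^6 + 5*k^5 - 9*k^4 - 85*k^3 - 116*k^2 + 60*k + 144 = (k + 3)*(k^5 + 2*k^4 - 15*k^3 - 40*k^2 + 4*k + 48) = (k + 3)^2*(k^4 - k^3 - 12*k^2 - 4*k + 16) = (k + 2)*(k + 3)^2*(k^3 - 3*k^2 - 6*k + 8) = (k + 2)^2*(k + 3)^2*(k^2 - 5*k + 4) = (k - 4)*(k + 2)^2*(k + 3)^2*(k - 1)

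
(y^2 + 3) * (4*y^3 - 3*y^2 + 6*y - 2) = 4*y^5 - 3*y^4 + 18*y^3 - 11*y^2 + 18*y - 6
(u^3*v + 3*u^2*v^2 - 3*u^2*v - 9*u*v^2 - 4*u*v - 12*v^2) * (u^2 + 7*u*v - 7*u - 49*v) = u^5*v + 10*u^4*v^2 - 10*u^4*v + 21*u^3*v^3 - 100*u^3*v^2 + 17*u^3*v - 210*u^2*v^3 + 170*u^2*v^2 + 28*u^2*v + 357*u*v^3 + 280*u*v^2 + 588*v^3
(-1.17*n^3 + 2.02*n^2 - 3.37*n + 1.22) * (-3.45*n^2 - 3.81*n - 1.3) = 4.0365*n^5 - 2.5113*n^4 + 5.4513*n^3 + 6.0047*n^2 - 0.2672*n - 1.586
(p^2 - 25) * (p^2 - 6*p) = p^4 - 6*p^3 - 25*p^2 + 150*p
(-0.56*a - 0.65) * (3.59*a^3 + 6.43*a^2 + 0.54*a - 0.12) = -2.0104*a^4 - 5.9343*a^3 - 4.4819*a^2 - 0.2838*a + 0.078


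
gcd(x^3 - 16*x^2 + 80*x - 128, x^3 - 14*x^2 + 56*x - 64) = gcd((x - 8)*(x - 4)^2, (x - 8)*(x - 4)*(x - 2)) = x^2 - 12*x + 32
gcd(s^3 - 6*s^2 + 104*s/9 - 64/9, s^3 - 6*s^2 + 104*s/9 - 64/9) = s^3 - 6*s^2 + 104*s/9 - 64/9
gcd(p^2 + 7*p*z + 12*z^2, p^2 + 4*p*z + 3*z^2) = p + 3*z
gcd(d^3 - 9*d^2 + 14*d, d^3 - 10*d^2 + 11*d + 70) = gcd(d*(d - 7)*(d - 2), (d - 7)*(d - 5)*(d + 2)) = d - 7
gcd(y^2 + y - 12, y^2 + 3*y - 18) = y - 3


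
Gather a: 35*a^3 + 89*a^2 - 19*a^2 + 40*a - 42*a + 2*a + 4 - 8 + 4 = 35*a^3 + 70*a^2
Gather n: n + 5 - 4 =n + 1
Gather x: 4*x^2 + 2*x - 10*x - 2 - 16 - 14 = 4*x^2 - 8*x - 32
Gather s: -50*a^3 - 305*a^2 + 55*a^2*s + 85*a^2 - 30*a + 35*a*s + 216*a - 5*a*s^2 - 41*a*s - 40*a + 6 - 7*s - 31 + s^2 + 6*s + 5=-50*a^3 - 220*a^2 + 146*a + s^2*(1 - 5*a) + s*(55*a^2 - 6*a - 1) - 20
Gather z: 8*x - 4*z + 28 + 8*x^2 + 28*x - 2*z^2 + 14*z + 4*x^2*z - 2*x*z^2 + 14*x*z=8*x^2 + 36*x + z^2*(-2*x - 2) + z*(4*x^2 + 14*x + 10) + 28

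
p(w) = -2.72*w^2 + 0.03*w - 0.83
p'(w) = 0.03 - 5.44*w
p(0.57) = -1.70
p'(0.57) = -3.07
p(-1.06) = -3.92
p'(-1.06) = 5.80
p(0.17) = -0.90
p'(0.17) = -0.89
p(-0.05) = -0.84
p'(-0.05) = 0.30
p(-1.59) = -7.75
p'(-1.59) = 8.68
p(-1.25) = -5.12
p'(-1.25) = 6.83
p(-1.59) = -7.75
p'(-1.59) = 8.68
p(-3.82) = -40.64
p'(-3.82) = 20.81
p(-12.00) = -392.87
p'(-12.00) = 65.31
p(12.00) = -392.15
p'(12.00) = -65.25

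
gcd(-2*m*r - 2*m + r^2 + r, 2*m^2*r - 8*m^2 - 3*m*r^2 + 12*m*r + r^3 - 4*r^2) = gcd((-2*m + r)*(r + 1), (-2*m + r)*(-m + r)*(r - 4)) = -2*m + r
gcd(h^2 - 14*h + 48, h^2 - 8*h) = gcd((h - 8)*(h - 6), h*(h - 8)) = h - 8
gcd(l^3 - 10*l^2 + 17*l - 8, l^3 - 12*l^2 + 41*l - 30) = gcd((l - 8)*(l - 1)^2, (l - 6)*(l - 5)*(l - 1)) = l - 1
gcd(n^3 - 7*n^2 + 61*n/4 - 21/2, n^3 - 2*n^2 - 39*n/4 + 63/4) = n^2 - 5*n + 21/4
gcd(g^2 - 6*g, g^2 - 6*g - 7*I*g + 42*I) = g - 6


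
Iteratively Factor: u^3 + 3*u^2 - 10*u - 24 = (u + 4)*(u^2 - u - 6) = (u - 3)*(u + 4)*(u + 2)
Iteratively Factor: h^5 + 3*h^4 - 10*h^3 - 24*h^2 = (h)*(h^4 + 3*h^3 - 10*h^2 - 24*h) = h*(h + 2)*(h^3 + h^2 - 12*h) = h^2*(h + 2)*(h^2 + h - 12) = h^2*(h + 2)*(h + 4)*(h - 3)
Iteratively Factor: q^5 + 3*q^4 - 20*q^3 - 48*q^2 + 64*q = (q + 4)*(q^4 - q^3 - 16*q^2 + 16*q) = (q + 4)^2*(q^3 - 5*q^2 + 4*q) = q*(q + 4)^2*(q^2 - 5*q + 4) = q*(q - 1)*(q + 4)^2*(q - 4)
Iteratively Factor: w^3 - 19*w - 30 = (w + 2)*(w^2 - 2*w - 15) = (w - 5)*(w + 2)*(w + 3)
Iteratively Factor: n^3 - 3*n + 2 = (n - 1)*(n^2 + n - 2) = (n - 1)^2*(n + 2)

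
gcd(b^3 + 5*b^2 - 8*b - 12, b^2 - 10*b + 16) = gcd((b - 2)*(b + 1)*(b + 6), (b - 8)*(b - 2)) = b - 2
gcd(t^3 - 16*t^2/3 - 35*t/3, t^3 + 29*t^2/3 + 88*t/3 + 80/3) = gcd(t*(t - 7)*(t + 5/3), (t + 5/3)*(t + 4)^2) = t + 5/3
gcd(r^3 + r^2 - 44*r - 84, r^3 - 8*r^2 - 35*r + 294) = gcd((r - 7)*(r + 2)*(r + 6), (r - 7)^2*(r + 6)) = r^2 - r - 42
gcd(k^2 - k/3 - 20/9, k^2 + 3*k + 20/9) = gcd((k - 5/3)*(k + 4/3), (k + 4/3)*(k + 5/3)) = k + 4/3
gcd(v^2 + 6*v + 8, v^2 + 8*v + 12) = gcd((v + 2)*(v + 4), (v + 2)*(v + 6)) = v + 2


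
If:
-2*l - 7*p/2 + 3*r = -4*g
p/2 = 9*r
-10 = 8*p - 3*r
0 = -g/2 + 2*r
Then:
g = -40/141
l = 220/141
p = -60/47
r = -10/141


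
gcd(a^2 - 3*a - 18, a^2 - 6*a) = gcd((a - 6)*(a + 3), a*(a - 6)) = a - 6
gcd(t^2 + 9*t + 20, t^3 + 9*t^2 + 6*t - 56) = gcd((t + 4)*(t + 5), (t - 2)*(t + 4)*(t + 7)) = t + 4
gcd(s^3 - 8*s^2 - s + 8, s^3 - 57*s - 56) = s^2 - 7*s - 8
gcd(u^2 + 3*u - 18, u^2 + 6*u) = u + 6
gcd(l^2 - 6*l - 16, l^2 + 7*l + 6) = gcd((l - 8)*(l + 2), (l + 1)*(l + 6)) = 1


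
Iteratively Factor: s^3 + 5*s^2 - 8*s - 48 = (s - 3)*(s^2 + 8*s + 16) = (s - 3)*(s + 4)*(s + 4)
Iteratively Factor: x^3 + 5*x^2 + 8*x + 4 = (x + 2)*(x^2 + 3*x + 2) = (x + 2)^2*(x + 1)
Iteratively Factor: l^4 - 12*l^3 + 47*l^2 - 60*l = (l)*(l^3 - 12*l^2 + 47*l - 60) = l*(l - 5)*(l^2 - 7*l + 12) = l*(l - 5)*(l - 3)*(l - 4)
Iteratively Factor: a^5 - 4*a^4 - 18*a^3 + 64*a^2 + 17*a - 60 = (a + 4)*(a^4 - 8*a^3 + 14*a^2 + 8*a - 15) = (a - 1)*(a + 4)*(a^3 - 7*a^2 + 7*a + 15) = (a - 5)*(a - 1)*(a + 4)*(a^2 - 2*a - 3) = (a - 5)*(a - 3)*(a - 1)*(a + 4)*(a + 1)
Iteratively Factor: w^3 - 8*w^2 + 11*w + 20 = (w - 5)*(w^2 - 3*w - 4) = (w - 5)*(w + 1)*(w - 4)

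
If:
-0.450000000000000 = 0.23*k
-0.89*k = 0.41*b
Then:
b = 4.25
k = -1.96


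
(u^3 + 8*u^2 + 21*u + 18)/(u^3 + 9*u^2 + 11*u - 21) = (u^2 + 5*u + 6)/(u^2 + 6*u - 7)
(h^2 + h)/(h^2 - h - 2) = h/(h - 2)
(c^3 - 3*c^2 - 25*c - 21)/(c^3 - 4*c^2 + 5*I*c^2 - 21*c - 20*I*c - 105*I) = (c + 1)/(c + 5*I)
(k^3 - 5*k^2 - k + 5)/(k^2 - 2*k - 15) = (k^2 - 1)/(k + 3)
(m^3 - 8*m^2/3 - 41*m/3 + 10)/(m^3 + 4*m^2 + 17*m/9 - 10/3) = 3*(m - 5)/(3*m + 5)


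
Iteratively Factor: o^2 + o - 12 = (o + 4)*(o - 3)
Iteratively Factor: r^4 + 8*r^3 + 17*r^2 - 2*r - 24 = (r + 3)*(r^3 + 5*r^2 + 2*r - 8) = (r + 3)*(r + 4)*(r^2 + r - 2) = (r + 2)*(r + 3)*(r + 4)*(r - 1)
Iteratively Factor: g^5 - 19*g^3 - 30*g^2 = (g + 3)*(g^4 - 3*g^3 - 10*g^2) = g*(g + 3)*(g^3 - 3*g^2 - 10*g) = g^2*(g + 3)*(g^2 - 3*g - 10) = g^2*(g - 5)*(g + 3)*(g + 2)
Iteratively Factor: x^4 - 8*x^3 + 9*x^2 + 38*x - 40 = (x - 1)*(x^3 - 7*x^2 + 2*x + 40) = (x - 4)*(x - 1)*(x^2 - 3*x - 10) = (x - 4)*(x - 1)*(x + 2)*(x - 5)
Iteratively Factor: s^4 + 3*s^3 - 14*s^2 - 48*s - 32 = (s + 2)*(s^3 + s^2 - 16*s - 16) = (s - 4)*(s + 2)*(s^2 + 5*s + 4) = (s - 4)*(s + 2)*(s + 4)*(s + 1)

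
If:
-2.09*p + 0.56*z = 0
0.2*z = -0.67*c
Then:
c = -0.298507462686567*z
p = 0.267942583732057*z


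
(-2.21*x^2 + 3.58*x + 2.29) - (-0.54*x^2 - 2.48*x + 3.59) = -1.67*x^2 + 6.06*x - 1.3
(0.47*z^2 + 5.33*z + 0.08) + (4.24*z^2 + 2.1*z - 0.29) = 4.71*z^2 + 7.43*z - 0.21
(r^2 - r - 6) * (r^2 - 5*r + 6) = r^4 - 6*r^3 + 5*r^2 + 24*r - 36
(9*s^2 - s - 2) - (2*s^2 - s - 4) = 7*s^2 + 2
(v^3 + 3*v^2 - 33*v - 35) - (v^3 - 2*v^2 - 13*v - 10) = 5*v^2 - 20*v - 25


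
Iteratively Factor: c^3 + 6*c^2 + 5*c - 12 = (c + 3)*(c^2 + 3*c - 4) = (c + 3)*(c + 4)*(c - 1)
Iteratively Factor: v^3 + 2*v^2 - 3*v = (v - 1)*(v^2 + 3*v) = v*(v - 1)*(v + 3)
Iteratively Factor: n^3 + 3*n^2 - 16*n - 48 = (n + 4)*(n^2 - n - 12) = (n - 4)*(n + 4)*(n + 3)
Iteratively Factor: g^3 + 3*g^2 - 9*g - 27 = (g + 3)*(g^2 - 9) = (g - 3)*(g + 3)*(g + 3)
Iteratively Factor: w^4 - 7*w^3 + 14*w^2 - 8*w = (w - 4)*(w^3 - 3*w^2 + 2*w) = (w - 4)*(w - 1)*(w^2 - 2*w) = w*(w - 4)*(w - 1)*(w - 2)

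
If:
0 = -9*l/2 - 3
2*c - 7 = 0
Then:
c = 7/2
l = -2/3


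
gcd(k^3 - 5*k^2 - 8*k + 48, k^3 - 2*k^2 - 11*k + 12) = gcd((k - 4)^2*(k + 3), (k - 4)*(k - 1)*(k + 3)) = k^2 - k - 12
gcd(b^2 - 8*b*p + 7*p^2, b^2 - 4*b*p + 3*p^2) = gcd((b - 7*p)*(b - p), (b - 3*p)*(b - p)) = -b + p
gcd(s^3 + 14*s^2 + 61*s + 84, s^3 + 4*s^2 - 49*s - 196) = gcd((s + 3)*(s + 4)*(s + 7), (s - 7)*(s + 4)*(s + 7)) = s^2 + 11*s + 28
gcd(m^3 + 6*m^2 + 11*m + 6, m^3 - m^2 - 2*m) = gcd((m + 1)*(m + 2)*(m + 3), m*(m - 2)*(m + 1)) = m + 1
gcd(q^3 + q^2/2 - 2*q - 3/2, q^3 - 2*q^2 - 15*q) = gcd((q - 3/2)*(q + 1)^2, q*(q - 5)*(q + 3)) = 1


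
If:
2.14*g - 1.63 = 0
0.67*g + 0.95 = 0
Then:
No Solution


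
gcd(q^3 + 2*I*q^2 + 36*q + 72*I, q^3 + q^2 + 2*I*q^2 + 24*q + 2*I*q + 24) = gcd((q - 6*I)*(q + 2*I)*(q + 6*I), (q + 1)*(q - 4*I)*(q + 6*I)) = q + 6*I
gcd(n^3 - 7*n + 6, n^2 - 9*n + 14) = n - 2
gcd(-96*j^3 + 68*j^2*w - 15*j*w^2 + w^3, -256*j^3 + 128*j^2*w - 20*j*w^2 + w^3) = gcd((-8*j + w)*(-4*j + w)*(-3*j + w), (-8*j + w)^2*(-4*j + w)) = 32*j^2 - 12*j*w + w^2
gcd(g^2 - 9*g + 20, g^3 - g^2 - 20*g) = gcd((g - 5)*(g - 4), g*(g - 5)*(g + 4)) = g - 5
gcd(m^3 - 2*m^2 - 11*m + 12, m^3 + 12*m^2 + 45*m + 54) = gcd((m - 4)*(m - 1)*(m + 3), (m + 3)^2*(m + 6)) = m + 3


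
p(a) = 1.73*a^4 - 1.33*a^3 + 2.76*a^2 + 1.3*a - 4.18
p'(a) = 6.92*a^3 - 3.99*a^2 + 5.52*a + 1.3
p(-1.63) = 19.01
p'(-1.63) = -48.27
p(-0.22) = -4.31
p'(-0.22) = -0.18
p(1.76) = 16.01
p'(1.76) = 36.38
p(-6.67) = 3928.73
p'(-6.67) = -2266.48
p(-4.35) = 771.31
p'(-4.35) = -667.82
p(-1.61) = 18.06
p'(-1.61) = -46.81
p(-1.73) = 24.21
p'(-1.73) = -56.02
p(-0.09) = -4.27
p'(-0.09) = 0.77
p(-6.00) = 2616.74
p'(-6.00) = -1670.18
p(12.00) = 33983.90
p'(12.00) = 11450.74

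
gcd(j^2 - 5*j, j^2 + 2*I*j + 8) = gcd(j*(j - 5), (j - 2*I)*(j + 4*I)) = 1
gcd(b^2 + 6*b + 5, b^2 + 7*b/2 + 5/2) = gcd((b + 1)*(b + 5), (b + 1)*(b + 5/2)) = b + 1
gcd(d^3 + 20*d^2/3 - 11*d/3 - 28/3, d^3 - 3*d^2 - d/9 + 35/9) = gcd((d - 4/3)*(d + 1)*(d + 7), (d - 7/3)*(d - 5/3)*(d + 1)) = d + 1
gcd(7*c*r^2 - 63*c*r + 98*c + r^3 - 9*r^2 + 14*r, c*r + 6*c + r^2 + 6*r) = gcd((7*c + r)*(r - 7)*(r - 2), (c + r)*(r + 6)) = 1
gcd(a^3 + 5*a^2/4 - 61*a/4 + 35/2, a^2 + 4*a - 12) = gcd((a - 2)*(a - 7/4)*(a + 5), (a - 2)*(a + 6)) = a - 2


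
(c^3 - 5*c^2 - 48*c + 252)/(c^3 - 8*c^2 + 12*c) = (c^2 + c - 42)/(c*(c - 2))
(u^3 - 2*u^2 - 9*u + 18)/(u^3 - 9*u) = (u - 2)/u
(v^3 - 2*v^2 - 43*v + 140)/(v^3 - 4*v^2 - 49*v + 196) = (v - 5)/(v - 7)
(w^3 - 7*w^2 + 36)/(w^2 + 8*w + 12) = (w^2 - 9*w + 18)/(w + 6)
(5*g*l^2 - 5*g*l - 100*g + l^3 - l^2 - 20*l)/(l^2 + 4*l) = 5*g - 25*g/l + l - 5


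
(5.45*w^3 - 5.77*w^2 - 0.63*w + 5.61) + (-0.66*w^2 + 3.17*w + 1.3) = 5.45*w^3 - 6.43*w^2 + 2.54*w + 6.91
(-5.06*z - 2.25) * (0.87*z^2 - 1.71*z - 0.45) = -4.4022*z^3 + 6.6951*z^2 + 6.1245*z + 1.0125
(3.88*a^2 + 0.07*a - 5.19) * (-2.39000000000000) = -9.2732*a^2 - 0.1673*a + 12.4041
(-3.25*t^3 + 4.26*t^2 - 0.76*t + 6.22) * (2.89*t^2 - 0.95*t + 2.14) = -9.3925*t^5 + 15.3989*t^4 - 13.1984*t^3 + 27.8142*t^2 - 7.5354*t + 13.3108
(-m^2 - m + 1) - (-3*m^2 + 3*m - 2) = 2*m^2 - 4*m + 3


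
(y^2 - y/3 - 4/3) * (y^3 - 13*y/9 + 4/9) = y^5 - y^4/3 - 25*y^3/9 + 25*y^2/27 + 16*y/9 - 16/27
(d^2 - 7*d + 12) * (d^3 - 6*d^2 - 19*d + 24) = d^5 - 13*d^4 + 35*d^3 + 85*d^2 - 396*d + 288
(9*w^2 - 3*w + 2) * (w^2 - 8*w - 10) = 9*w^4 - 75*w^3 - 64*w^2 + 14*w - 20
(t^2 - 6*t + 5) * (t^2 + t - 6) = t^4 - 5*t^3 - 7*t^2 + 41*t - 30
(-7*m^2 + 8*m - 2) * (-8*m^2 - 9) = 56*m^4 - 64*m^3 + 79*m^2 - 72*m + 18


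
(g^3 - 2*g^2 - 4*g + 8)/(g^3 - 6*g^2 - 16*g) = (g^2 - 4*g + 4)/(g*(g - 8))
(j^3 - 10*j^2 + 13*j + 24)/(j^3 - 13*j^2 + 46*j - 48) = (j + 1)/(j - 2)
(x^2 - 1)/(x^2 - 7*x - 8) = (x - 1)/(x - 8)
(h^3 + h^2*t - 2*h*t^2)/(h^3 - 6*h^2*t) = (h^2 + h*t - 2*t^2)/(h*(h - 6*t))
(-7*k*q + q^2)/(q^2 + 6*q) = (-7*k + q)/(q + 6)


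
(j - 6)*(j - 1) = j^2 - 7*j + 6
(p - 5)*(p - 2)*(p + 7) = p^3 - 39*p + 70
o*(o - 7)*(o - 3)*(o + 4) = o^4 - 6*o^3 - 19*o^2 + 84*o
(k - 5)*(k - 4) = k^2 - 9*k + 20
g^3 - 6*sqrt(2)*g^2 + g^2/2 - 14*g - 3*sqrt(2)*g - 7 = (g + 1/2)*(g - 7*sqrt(2))*(g + sqrt(2))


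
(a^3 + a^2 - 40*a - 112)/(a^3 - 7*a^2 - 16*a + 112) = (a + 4)/(a - 4)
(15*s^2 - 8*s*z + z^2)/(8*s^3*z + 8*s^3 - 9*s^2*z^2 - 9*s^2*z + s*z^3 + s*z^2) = (15*s^2 - 8*s*z + z^2)/(s*(8*s^2*z + 8*s^2 - 9*s*z^2 - 9*s*z + z^3 + z^2))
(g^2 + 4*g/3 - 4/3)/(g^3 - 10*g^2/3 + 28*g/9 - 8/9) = 3*(g + 2)/(3*g^2 - 8*g + 4)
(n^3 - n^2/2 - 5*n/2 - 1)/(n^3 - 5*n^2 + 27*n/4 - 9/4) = 2*(2*n^3 - n^2 - 5*n - 2)/(4*n^3 - 20*n^2 + 27*n - 9)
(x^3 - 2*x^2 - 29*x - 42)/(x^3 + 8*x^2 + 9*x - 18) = (x^2 - 5*x - 14)/(x^2 + 5*x - 6)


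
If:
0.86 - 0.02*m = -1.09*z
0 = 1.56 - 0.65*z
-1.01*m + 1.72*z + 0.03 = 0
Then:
No Solution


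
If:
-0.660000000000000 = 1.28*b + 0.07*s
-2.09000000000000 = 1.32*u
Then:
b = -0.0546875*s - 0.515625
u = -1.58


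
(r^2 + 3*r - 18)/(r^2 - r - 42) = (r - 3)/(r - 7)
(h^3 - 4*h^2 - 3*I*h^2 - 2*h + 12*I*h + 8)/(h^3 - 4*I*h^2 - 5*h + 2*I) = (h - 4)/(h - I)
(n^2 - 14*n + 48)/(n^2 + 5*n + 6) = (n^2 - 14*n + 48)/(n^2 + 5*n + 6)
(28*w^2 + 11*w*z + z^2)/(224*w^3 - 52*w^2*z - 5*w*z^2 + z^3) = (4*w + z)/(32*w^2 - 12*w*z + z^2)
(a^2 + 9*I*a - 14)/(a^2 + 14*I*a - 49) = (a + 2*I)/(a + 7*I)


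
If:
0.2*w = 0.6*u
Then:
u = 0.333333333333333*w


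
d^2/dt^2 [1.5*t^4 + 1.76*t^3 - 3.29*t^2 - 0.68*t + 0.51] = 18.0*t^2 + 10.56*t - 6.58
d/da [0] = 0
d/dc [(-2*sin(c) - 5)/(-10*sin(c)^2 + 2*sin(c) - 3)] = 4*(-5*sin(c)^2 - 25*sin(c) + 4)*cos(c)/(10*sin(c)^2 - 2*sin(c) + 3)^2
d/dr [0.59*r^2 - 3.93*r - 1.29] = 1.18*r - 3.93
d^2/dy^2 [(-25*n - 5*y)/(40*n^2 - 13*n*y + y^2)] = 10*((-8*n + 3*y)*(40*n^2 - 13*n*y + y^2) - (5*n + y)*(13*n - 2*y)^2)/(40*n^2 - 13*n*y + y^2)^3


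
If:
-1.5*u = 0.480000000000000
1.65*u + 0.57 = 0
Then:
No Solution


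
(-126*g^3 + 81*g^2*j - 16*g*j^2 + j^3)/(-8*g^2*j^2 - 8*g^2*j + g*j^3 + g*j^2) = (126*g^3 - 81*g^2*j + 16*g*j^2 - j^3)/(g*j*(8*g*j + 8*g - j^2 - j))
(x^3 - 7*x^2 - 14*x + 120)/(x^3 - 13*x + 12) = (x^2 - 11*x + 30)/(x^2 - 4*x + 3)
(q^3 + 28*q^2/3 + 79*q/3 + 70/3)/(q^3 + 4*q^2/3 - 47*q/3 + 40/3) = (3*q^2 + 13*q + 14)/(3*q^2 - 11*q + 8)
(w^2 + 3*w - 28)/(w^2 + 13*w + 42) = (w - 4)/(w + 6)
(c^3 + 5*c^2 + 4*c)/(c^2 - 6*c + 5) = c*(c^2 + 5*c + 4)/(c^2 - 6*c + 5)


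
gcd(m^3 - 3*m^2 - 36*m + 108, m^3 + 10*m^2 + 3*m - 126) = m^2 + 3*m - 18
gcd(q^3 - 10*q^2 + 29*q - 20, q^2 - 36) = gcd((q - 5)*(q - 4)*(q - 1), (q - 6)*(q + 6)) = 1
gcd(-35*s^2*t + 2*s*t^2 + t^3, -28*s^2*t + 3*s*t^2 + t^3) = 7*s*t + t^2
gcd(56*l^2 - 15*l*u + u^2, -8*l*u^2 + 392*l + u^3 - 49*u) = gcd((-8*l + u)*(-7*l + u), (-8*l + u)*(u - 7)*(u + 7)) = -8*l + u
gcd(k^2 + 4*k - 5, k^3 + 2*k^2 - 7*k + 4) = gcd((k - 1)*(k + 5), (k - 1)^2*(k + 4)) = k - 1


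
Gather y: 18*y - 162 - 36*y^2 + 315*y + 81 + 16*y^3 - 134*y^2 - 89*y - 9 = 16*y^3 - 170*y^2 + 244*y - 90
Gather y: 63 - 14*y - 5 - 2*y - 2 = 56 - 16*y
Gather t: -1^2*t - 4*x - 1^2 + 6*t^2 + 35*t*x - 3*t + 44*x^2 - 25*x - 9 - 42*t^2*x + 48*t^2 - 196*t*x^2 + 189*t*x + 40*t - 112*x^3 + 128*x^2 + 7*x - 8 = t^2*(54 - 42*x) + t*(-196*x^2 + 224*x + 36) - 112*x^3 + 172*x^2 - 22*x - 18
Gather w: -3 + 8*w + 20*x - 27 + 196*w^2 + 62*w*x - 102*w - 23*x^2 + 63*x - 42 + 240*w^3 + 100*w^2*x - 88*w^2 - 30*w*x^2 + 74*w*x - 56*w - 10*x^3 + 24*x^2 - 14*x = 240*w^3 + w^2*(100*x + 108) + w*(-30*x^2 + 136*x - 150) - 10*x^3 + x^2 + 69*x - 72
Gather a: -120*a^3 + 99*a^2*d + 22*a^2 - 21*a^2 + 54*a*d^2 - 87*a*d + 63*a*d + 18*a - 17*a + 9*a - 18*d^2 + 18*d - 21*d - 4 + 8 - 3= -120*a^3 + a^2*(99*d + 1) + a*(54*d^2 - 24*d + 10) - 18*d^2 - 3*d + 1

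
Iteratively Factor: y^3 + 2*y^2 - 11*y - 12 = (y + 1)*(y^2 + y - 12) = (y - 3)*(y + 1)*(y + 4)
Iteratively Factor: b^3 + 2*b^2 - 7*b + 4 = (b - 1)*(b^2 + 3*b - 4) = (b - 1)^2*(b + 4)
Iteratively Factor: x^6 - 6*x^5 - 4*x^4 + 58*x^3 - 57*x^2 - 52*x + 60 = (x + 1)*(x^5 - 7*x^4 + 3*x^3 + 55*x^2 - 112*x + 60) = (x - 2)*(x + 1)*(x^4 - 5*x^3 - 7*x^2 + 41*x - 30) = (x - 2)^2*(x + 1)*(x^3 - 3*x^2 - 13*x + 15) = (x - 2)^2*(x - 1)*(x + 1)*(x^2 - 2*x - 15) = (x - 5)*(x - 2)^2*(x - 1)*(x + 1)*(x + 3)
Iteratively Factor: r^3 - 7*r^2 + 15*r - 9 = (r - 1)*(r^2 - 6*r + 9) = (r - 3)*(r - 1)*(r - 3)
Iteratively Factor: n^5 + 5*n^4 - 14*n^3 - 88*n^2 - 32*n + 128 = (n - 4)*(n^4 + 9*n^3 + 22*n^2 - 32) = (n - 4)*(n + 2)*(n^3 + 7*n^2 + 8*n - 16) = (n - 4)*(n - 1)*(n + 2)*(n^2 + 8*n + 16) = (n - 4)*(n - 1)*(n + 2)*(n + 4)*(n + 4)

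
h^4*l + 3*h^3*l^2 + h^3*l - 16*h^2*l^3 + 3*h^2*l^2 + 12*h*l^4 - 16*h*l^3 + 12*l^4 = (h - 2*l)*(h - l)*(h + 6*l)*(h*l + l)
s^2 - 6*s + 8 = (s - 4)*(s - 2)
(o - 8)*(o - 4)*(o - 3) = o^3 - 15*o^2 + 68*o - 96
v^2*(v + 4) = v^3 + 4*v^2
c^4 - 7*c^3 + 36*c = c*(c - 6)*(c - 3)*(c + 2)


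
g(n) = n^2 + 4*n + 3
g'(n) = 2*n + 4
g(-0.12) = 2.53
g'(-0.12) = 3.76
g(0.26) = 4.11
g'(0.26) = 4.52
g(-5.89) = 14.13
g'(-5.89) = -7.78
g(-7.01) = 24.10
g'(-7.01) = -10.02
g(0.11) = 3.45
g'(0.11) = 4.22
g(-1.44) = -0.69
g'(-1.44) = 1.12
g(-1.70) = -0.91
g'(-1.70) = 0.60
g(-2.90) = -0.19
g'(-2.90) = -1.80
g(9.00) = 120.00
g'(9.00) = 22.00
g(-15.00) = 168.00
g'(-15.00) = -26.00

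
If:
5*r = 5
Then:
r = 1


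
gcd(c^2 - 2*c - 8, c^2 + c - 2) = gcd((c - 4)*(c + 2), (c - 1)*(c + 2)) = c + 2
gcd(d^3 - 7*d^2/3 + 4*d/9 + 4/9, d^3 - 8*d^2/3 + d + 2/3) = d^2 - 5*d/3 - 2/3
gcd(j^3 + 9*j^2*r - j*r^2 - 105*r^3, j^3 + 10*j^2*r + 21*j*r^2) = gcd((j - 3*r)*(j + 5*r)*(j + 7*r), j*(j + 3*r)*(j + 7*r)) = j + 7*r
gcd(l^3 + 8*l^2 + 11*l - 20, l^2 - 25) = l + 5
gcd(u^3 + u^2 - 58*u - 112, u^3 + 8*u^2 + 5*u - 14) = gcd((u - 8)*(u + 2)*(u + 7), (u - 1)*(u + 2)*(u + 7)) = u^2 + 9*u + 14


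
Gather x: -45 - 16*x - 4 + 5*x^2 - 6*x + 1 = 5*x^2 - 22*x - 48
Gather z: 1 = 1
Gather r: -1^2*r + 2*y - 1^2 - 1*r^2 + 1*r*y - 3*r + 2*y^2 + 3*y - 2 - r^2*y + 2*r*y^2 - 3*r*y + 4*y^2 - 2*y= r^2*(-y - 1) + r*(2*y^2 - 2*y - 4) + 6*y^2 + 3*y - 3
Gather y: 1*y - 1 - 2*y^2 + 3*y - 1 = -2*y^2 + 4*y - 2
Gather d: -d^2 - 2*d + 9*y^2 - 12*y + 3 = -d^2 - 2*d + 9*y^2 - 12*y + 3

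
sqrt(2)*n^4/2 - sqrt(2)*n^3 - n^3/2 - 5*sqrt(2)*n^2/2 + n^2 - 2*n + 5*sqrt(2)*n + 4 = (n - 2)*(n - 2*sqrt(2))*(n + sqrt(2)/2)*(sqrt(2)*n/2 + 1)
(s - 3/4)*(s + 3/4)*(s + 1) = s^3 + s^2 - 9*s/16 - 9/16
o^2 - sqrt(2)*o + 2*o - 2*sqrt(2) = (o + 2)*(o - sqrt(2))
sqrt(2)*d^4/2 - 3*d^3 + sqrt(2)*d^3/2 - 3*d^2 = d^2*(d - 3*sqrt(2))*(sqrt(2)*d/2 + sqrt(2)/2)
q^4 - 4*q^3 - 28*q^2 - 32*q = q*(q - 8)*(q + 2)^2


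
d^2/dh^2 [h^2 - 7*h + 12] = 2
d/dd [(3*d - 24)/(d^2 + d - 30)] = 3*(d^2 + d - (d - 8)*(2*d + 1) - 30)/(d^2 + d - 30)^2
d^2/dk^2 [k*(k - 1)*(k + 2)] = 6*k + 2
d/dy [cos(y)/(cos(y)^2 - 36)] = (cos(y)^2 + 36)*sin(y)/(cos(y)^2 - 36)^2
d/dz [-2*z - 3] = -2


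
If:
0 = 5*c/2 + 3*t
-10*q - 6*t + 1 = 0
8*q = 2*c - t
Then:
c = -24/35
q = -17/70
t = 4/7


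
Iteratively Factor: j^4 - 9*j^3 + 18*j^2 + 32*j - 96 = (j + 2)*(j^3 - 11*j^2 + 40*j - 48) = (j - 4)*(j + 2)*(j^2 - 7*j + 12) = (j - 4)^2*(j + 2)*(j - 3)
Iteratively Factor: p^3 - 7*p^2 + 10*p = (p)*(p^2 - 7*p + 10) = p*(p - 5)*(p - 2)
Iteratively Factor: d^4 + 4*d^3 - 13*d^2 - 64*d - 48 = (d + 4)*(d^3 - 13*d - 12) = (d + 1)*(d + 4)*(d^2 - d - 12) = (d + 1)*(d + 3)*(d + 4)*(d - 4)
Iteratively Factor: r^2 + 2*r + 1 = (r + 1)*(r + 1)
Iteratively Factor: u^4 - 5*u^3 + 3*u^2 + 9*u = (u - 3)*(u^3 - 2*u^2 - 3*u) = (u - 3)*(u + 1)*(u^2 - 3*u) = u*(u - 3)*(u + 1)*(u - 3)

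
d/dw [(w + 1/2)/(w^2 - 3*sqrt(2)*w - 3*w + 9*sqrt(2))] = (w^2 - 3*sqrt(2)*w - 3*w + (2*w + 1)*(-2*w + 3 + 3*sqrt(2))/2 + 9*sqrt(2))/(w^2 - 3*sqrt(2)*w - 3*w + 9*sqrt(2))^2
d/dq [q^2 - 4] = 2*q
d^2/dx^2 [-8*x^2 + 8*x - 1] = -16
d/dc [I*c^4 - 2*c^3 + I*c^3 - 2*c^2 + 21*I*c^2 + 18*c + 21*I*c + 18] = 4*I*c^3 + c^2*(-6 + 3*I) + c*(-4 + 42*I) + 18 + 21*I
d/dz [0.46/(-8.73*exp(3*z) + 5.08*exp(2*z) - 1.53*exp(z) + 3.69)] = (12.0474*exp(2*z) - 4.6736*exp(z) + 0.7038)*exp(z)/(8.73*exp(3*z) - 5.08*exp(2*z) + 1.53*exp(z) - 3.69)^2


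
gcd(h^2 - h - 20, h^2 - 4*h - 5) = h - 5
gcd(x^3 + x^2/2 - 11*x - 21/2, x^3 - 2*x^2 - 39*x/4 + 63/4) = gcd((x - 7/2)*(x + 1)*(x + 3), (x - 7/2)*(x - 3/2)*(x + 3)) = x^2 - x/2 - 21/2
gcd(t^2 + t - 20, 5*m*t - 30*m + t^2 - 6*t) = 1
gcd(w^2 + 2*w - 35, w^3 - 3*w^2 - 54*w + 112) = w + 7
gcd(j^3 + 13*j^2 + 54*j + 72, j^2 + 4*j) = j + 4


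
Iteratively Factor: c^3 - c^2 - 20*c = (c - 5)*(c^2 + 4*c) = (c - 5)*(c + 4)*(c)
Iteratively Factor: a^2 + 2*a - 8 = (a + 4)*(a - 2)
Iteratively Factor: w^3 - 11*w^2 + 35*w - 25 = (w - 5)*(w^2 - 6*w + 5) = (w - 5)^2*(w - 1)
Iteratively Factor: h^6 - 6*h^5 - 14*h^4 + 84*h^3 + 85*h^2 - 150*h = (h + 2)*(h^5 - 8*h^4 + 2*h^3 + 80*h^2 - 75*h) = (h - 5)*(h + 2)*(h^4 - 3*h^3 - 13*h^2 + 15*h) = (h - 5)*(h + 2)*(h + 3)*(h^3 - 6*h^2 + 5*h) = (h - 5)*(h - 1)*(h + 2)*(h + 3)*(h^2 - 5*h) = (h - 5)^2*(h - 1)*(h + 2)*(h + 3)*(h)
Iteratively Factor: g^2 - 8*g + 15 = (g - 3)*(g - 5)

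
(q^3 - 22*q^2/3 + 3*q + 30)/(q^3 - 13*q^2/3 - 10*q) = (q - 3)/q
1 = 1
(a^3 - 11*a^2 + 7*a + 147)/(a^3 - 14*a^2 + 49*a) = (a + 3)/a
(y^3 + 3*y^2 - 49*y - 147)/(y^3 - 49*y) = (y + 3)/y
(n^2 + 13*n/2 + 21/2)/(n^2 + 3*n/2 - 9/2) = (2*n + 7)/(2*n - 3)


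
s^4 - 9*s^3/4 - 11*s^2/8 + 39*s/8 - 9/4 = (s - 2)*(s - 1)*(s - 3/4)*(s + 3/2)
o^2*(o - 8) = o^3 - 8*o^2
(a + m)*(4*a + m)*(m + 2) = 4*a^2*m + 8*a^2 + 5*a*m^2 + 10*a*m + m^3 + 2*m^2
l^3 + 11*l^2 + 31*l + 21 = (l + 1)*(l + 3)*(l + 7)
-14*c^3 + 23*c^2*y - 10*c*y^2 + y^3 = (-7*c + y)*(-2*c + y)*(-c + y)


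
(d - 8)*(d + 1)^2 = d^3 - 6*d^2 - 15*d - 8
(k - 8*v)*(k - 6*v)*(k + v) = k^3 - 13*k^2*v + 34*k*v^2 + 48*v^3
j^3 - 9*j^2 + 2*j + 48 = (j - 8)*(j - 3)*(j + 2)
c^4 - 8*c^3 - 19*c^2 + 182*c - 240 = (c - 8)*(c - 3)*(c - 2)*(c + 5)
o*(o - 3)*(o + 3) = o^3 - 9*o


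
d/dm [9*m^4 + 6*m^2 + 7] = 36*m^3 + 12*m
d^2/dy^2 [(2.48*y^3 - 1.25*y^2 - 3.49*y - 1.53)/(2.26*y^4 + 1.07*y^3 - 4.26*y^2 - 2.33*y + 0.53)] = (25.333696*y^9 - 38.307*y^8 - 88.7840999999999*y^7 - 112.81885*y^6 - 46.5503699999997*y^5 + 229.66545*y^4 + 156.210568*y^3 - 133.275366*y^2 - 129.011406*y - 32.843154)/(11.543176*y^12 + 16.395396*y^11 - 57.512706*y^10 - 96.286273*y^9 + 82.723554*y^8 + 192.534669*y^7 - 5.572575*y^6 - 140.665275*y^5 - 46.550214*y^4 + 19.816396*y^3 + 5.042049*y^2 - 1.963491*y + 0.148877)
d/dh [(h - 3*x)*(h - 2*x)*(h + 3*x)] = 3*h^2 - 4*h*x - 9*x^2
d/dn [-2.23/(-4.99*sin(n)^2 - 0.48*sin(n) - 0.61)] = -(22.2554*sin(n) + 1.0704)*cos(n)/(4.99*sin(n)^2 + 0.48*sin(n) + 0.61)^2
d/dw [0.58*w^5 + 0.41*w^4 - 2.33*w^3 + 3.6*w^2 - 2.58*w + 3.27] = 2.9*w^4 + 1.64*w^3 - 6.99*w^2 + 7.2*w - 2.58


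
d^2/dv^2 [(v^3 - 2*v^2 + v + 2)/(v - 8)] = 2*(v^3 - 24*v^2 + 192*v - 118)/(v^3 - 24*v^2 + 192*v - 512)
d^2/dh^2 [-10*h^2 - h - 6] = -20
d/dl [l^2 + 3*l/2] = 2*l + 3/2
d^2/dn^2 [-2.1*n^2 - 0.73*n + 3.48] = -4.20000000000000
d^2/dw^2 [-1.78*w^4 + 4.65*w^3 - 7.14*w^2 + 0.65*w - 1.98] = -21.36*w^2 + 27.9*w - 14.28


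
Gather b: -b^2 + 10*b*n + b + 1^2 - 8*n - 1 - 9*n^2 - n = -b^2 + b*(10*n + 1) - 9*n^2 - 9*n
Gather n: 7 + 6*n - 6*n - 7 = 0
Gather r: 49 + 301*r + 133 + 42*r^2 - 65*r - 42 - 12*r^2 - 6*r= 30*r^2 + 230*r + 140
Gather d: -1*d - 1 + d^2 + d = d^2 - 1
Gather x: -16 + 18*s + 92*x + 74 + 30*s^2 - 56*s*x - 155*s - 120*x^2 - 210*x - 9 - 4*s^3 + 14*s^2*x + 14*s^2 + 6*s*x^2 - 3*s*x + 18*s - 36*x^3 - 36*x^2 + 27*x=-4*s^3 + 44*s^2 - 119*s - 36*x^3 + x^2*(6*s - 156) + x*(14*s^2 - 59*s - 91) + 49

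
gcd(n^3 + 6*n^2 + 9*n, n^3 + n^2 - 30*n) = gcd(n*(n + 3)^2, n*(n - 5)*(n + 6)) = n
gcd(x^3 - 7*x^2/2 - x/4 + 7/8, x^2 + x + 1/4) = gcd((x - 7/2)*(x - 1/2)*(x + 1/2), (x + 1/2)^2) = x + 1/2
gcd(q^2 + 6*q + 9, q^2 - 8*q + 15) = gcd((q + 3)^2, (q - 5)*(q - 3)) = 1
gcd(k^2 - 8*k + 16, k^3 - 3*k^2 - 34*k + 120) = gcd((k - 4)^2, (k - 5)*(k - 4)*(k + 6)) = k - 4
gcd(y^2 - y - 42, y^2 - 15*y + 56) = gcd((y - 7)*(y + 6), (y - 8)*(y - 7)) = y - 7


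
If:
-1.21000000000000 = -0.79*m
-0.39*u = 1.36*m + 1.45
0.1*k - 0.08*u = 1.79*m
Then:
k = 20.17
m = 1.53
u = -9.06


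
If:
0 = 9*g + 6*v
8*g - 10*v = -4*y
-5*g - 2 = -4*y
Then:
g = -1/14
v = 3/28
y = 23/56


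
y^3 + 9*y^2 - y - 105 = (y - 3)*(y + 5)*(y + 7)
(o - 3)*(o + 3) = o^2 - 9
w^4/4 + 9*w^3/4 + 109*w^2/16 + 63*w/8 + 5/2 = (w/4 + 1)*(w + 1/2)*(w + 2)*(w + 5/2)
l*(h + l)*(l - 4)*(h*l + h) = h^2*l^3 - 3*h^2*l^2 - 4*h^2*l + h*l^4 - 3*h*l^3 - 4*h*l^2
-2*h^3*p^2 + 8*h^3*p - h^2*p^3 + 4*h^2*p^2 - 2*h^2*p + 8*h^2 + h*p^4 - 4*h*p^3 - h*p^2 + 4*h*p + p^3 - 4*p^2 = (-2*h + p)*(h + p)*(p - 4)*(h*p + 1)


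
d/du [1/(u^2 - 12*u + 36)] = 2*(6 - u)/(u^2 - 12*u + 36)^2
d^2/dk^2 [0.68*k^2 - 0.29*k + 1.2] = 1.36000000000000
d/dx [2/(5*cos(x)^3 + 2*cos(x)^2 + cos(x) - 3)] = 2*(15*cos(x)^2 + 4*cos(x) + 1)*sin(x)/(5*cos(x)^3 + 2*cos(x)^2 + cos(x) - 3)^2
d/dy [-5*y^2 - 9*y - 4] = -10*y - 9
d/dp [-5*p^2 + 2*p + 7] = 2 - 10*p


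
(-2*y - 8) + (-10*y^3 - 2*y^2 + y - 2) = -10*y^3 - 2*y^2 - y - 10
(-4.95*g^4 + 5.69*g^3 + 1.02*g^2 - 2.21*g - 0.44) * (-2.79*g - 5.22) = 13.8105*g^5 + 9.9639*g^4 - 32.5476*g^3 + 0.8415*g^2 + 12.7638*g + 2.2968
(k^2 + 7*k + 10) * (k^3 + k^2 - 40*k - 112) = k^5 + 8*k^4 - 23*k^3 - 382*k^2 - 1184*k - 1120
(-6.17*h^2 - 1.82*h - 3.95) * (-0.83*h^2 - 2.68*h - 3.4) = 5.1211*h^4 + 18.0462*h^3 + 29.1341*h^2 + 16.774*h + 13.43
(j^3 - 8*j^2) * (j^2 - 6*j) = j^5 - 14*j^4 + 48*j^3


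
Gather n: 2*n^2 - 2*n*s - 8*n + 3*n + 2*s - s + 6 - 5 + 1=2*n^2 + n*(-2*s - 5) + s + 2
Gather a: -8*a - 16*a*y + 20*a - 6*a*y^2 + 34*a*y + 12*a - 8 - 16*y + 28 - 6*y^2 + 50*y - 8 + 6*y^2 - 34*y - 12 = a*(-6*y^2 + 18*y + 24)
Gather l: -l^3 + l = -l^3 + l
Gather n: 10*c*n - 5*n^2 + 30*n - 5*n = -5*n^2 + n*(10*c + 25)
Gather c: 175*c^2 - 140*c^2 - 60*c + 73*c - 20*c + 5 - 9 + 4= 35*c^2 - 7*c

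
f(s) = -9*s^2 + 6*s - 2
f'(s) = 6 - 18*s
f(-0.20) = -3.56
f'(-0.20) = 9.60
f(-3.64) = -143.09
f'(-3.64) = 71.52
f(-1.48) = -30.59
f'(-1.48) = 32.64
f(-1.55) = -32.92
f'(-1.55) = 33.90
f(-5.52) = -309.35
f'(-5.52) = 105.36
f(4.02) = -123.32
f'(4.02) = -66.36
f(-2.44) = -70.22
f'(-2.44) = 49.92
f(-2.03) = -51.27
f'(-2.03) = 42.54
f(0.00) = -2.00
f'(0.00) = 6.00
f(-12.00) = -1370.00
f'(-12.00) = 222.00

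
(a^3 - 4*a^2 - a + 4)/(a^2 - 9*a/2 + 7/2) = 2*(a^2 - 3*a - 4)/(2*a - 7)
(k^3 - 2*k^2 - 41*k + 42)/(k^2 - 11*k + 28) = (k^2 + 5*k - 6)/(k - 4)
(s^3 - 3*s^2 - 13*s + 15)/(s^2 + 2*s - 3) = s - 5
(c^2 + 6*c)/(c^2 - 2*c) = (c + 6)/(c - 2)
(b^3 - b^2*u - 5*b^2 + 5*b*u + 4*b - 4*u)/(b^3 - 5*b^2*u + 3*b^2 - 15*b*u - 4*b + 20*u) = (-b^2 + b*u + 4*b - 4*u)/(-b^2 + 5*b*u - 4*b + 20*u)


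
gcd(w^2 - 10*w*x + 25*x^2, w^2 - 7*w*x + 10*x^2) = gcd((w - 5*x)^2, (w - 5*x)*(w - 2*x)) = -w + 5*x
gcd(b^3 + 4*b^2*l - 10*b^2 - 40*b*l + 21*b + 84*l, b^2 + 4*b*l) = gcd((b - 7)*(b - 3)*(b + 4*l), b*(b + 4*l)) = b + 4*l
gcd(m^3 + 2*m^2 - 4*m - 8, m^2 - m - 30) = 1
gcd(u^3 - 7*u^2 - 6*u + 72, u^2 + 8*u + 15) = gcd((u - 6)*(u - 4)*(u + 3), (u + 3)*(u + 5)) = u + 3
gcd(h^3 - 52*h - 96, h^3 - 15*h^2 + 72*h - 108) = 1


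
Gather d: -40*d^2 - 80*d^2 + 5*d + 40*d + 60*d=-120*d^2 + 105*d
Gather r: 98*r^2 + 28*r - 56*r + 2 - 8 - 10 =98*r^2 - 28*r - 16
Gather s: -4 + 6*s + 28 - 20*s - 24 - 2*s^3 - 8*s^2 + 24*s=-2*s^3 - 8*s^2 + 10*s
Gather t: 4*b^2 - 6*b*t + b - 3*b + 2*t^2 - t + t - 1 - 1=4*b^2 - 6*b*t - 2*b + 2*t^2 - 2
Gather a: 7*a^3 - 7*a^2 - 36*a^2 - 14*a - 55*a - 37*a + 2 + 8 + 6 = 7*a^3 - 43*a^2 - 106*a + 16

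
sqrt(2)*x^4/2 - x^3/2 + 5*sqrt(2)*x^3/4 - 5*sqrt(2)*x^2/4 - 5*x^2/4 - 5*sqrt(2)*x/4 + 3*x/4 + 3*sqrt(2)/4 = (x - 1/2)*(x + 3)*(x - sqrt(2))*(sqrt(2)*x/2 + 1/2)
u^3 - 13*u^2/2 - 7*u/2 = u*(u - 7)*(u + 1/2)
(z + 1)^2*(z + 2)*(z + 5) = z^4 + 9*z^3 + 25*z^2 + 27*z + 10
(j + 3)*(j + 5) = j^2 + 8*j + 15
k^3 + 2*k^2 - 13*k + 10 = (k - 2)*(k - 1)*(k + 5)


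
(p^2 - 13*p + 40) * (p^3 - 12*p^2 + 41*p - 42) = p^5 - 25*p^4 + 237*p^3 - 1055*p^2 + 2186*p - 1680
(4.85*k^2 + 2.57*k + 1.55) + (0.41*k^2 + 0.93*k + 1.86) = 5.26*k^2 + 3.5*k + 3.41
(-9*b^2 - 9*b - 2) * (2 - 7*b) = 63*b^3 + 45*b^2 - 4*b - 4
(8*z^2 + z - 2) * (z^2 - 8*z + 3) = 8*z^4 - 63*z^3 + 14*z^2 + 19*z - 6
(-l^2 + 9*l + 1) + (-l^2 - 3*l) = -2*l^2 + 6*l + 1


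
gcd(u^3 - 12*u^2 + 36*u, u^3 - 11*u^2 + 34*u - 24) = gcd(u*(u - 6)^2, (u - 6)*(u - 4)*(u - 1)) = u - 6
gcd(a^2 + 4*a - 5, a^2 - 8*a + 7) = a - 1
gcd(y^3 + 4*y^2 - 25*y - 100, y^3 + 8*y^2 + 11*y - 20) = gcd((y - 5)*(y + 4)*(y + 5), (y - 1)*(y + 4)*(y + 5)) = y^2 + 9*y + 20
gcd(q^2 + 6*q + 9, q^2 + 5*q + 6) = q + 3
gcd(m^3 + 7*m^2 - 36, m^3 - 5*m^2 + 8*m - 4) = m - 2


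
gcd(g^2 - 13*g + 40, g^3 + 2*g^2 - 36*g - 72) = 1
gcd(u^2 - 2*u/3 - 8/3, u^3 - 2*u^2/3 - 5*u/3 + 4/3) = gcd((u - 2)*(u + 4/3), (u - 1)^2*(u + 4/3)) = u + 4/3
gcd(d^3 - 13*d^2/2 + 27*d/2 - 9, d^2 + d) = 1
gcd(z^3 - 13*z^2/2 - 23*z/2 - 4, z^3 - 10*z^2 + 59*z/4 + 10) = z^2 - 15*z/2 - 4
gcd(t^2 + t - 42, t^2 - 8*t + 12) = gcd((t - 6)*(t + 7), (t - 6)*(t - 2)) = t - 6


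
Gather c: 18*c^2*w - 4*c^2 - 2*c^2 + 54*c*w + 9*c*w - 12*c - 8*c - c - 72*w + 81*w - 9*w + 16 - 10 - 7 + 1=c^2*(18*w - 6) + c*(63*w - 21)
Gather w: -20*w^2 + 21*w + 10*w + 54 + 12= -20*w^2 + 31*w + 66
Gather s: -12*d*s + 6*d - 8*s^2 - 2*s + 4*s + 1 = 6*d - 8*s^2 + s*(2 - 12*d) + 1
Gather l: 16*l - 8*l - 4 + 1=8*l - 3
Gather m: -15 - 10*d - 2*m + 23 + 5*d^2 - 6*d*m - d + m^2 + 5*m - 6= 5*d^2 - 11*d + m^2 + m*(3 - 6*d) + 2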